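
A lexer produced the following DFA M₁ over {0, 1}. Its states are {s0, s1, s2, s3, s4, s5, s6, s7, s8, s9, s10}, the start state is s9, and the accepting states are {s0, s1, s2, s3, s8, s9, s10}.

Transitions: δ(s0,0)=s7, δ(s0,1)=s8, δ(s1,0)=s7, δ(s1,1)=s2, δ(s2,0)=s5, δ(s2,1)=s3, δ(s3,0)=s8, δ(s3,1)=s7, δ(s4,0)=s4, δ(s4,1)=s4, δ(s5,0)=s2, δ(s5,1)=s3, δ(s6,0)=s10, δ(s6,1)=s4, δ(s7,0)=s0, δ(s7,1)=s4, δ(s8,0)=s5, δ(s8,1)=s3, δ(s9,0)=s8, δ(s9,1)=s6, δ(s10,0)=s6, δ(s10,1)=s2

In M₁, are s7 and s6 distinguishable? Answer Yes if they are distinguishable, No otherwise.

No

First remove the unreachable states {s1}; 10 states remain.
Initial partition by acceptance: {s0,s2,s3,s8,s9,s10} | {s4,s5,s6,s7}.
Refine {s0,s2,s3,s8,s9,s10} on symbol 0: members go to different blocks, giving {s0,s2,s8,s10} and {s3,s9}.
On input 1, block {s0,s2,s8,s10} splits into {s0,s10} and {s2,s8}.
On input 0, block {s4,s5,s6,s7} splits into {s6,s7} and {s4} and {s5}.
The partition is now stable with 6 blocks: {s0,s10} | {s6,s7} | {s3,s9} | {s2,s8} | {s4} | {s5}.
s7 and s6 lie in the same block of the stable partition, so they are equivalent — no string distinguishes them.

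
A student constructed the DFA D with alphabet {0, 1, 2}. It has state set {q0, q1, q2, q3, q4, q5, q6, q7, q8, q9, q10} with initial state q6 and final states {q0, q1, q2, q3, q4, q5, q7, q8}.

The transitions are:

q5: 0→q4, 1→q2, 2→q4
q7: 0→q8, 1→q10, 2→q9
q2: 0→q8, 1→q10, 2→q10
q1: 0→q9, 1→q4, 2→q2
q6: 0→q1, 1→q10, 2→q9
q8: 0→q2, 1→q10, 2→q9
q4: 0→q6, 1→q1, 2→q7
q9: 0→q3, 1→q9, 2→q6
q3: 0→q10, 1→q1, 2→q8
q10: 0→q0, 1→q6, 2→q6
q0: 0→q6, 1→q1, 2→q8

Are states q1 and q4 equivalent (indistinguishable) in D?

States {q5} cannot be reached from the start state, so discard them.
Start with accepting vs non-accepting: {q0,q1,q2,q3,q4,q7,q8} | {q6,q9,q10}.
On input 0, block {q0,q1,q2,q3,q4,q7,q8} splits into {q0,q1,q3,q4} and {q2,q7,q8}.
The partition is now stable with 3 blocks: {q0,q1,q3,q4} | {q6,q9,q10} | {q2,q7,q8}.
q1 and q4 lie in the same block of the stable partition, so they are equivalent — no string distinguishes them.

Yes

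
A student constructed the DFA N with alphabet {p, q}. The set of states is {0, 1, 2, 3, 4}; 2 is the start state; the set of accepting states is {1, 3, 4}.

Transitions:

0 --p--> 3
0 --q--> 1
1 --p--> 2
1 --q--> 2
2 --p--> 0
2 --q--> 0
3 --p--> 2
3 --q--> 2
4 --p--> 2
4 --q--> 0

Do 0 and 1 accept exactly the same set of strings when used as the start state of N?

No

Reachable states from the start: {0,1,2,3}. Unreachable: {4} — drop them.
P0 = {1,3} | {0,2}.
On input p, block {0,2} splits into {0} and {2}.
The partition is now stable with 3 blocks: {1,3} | {0} | {2}.
0 and 1 end up in different blocks, so they are distinguishable. For instance, the string 'ε' is accepted from only 1.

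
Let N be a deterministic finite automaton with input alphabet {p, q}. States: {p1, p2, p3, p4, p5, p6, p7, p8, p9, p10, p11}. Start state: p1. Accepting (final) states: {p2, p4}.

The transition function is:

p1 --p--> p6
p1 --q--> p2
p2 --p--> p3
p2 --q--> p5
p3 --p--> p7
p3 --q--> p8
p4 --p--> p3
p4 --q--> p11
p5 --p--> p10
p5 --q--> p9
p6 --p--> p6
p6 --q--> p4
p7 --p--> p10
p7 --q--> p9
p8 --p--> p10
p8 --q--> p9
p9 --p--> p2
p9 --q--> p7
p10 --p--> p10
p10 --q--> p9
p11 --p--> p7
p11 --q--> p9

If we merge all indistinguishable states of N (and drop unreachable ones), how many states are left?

Every state is reachable, so we keep all 11.
Start with accepting vs non-accepting: {p2,p4} | {p1,p3,p5,p6,p7,p8,p9,p10,p11}.
On input p, block {p1,p3,p5,p6,p7,p8,p9,p10,p11} splits into {p1,p3,p5,p6,p7,p8,p10,p11} and {p9}.
Refine {p1,p3,p5,p6,p7,p8,p10,p11} on symbol q: members go to different blocks, giving {p5,p7,p8,p10,p11} and {p1,p6} and {p3}.
No further refinement is possible. Final partition (5 blocks): {p2,p4} | {p5,p7,p8,p10,p11} | {p9} | {p1,p6} | {p3}.

5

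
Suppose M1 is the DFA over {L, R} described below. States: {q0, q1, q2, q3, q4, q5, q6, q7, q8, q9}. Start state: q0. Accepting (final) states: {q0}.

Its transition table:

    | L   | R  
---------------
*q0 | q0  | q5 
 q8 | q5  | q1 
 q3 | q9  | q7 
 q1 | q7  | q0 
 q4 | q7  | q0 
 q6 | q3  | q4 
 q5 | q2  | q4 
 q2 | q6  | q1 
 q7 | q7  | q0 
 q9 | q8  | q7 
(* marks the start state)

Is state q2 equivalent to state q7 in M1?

No

All states are reachable from the start state.
Start with accepting vs non-accepting: {q0} | {q1,q2,q3,q4,q5,q6,q7,q8,q9}.
Split {q1,q2,q3,q4,q5,q6,q7,q8,q9} by δ(·,R) → {q2,q3,q5,q6,q8,q9} and {q1,q4,q7}.
Stable partition: {q0} | {q2,q3,q5,q6,q8,q9} | {q1,q4,q7} — 3 equivalence classes.
q2 and q7 end up in different blocks, so they are distinguishable. For instance, the string 'R' is accepted from only q7.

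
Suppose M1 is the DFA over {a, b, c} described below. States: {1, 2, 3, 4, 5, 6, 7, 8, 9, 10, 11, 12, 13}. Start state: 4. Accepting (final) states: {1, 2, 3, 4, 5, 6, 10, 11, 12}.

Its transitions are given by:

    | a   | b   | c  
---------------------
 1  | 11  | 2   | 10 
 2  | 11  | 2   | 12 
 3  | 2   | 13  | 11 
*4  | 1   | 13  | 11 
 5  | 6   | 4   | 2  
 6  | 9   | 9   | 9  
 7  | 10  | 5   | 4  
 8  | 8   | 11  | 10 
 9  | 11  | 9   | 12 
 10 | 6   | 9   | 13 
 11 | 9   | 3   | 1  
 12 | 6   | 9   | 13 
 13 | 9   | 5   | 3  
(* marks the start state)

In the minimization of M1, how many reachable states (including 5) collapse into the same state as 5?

Reachable states from the start: {1,2,3,4,5,6,9,10,11,12,13}. Unreachable: {7,8} — drop them.
Start with accepting vs non-accepting: {1,2,3,4,5,6,10,11,12} | {9,13}.
Refine {1,2,3,4,5,6,10,11,12} on symbol a: members go to different blocks, giving {1,2,3,4,5,10,12} and {6,11}.
Split {1,2,3,4,5,10,12} by δ(·,a) → {1,2,5,10,12} and {3,4}.
Refine {1,2,5,10,12} on symbol b: members go to different blocks, giving {1,2} and {10,12} and {5}.
Refine {9,13} on symbol a: members go to different blocks, giving {9} and {13}.
Split {6,11} by δ(·,b) → {6} and {11}.
The partition is now stable with 8 blocks: {1,2} | {9} | {6} | {3,4} | {10,12} | {5} | {13} | {11}.
State 5 belongs to the block {5}, which has 1 states.

1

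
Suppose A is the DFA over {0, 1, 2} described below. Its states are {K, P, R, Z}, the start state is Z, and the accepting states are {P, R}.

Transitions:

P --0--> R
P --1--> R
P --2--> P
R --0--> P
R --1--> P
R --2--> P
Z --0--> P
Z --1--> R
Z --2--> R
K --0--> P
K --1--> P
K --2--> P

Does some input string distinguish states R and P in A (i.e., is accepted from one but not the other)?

States {K} cannot be reached from the start state, so discard them.
Start with accepting vs non-accepting: {P,R} | {Z}.
No further refinement is possible. Final partition (2 blocks): {P,R} | {Z}.
R and P lie in the same block of the stable partition, so they are equivalent — no string distinguishes them.

No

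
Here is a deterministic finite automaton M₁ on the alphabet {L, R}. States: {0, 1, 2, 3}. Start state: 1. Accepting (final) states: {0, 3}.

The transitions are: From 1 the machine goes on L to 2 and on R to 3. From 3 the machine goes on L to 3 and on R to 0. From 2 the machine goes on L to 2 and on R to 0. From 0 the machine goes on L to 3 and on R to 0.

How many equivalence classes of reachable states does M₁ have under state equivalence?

Every state is reachable, so we keep all 4.
Start with accepting vs non-accepting: {0,3} | {1,2}.
No further refinement is possible. Final partition (2 blocks): {0,3} | {1,2}.

2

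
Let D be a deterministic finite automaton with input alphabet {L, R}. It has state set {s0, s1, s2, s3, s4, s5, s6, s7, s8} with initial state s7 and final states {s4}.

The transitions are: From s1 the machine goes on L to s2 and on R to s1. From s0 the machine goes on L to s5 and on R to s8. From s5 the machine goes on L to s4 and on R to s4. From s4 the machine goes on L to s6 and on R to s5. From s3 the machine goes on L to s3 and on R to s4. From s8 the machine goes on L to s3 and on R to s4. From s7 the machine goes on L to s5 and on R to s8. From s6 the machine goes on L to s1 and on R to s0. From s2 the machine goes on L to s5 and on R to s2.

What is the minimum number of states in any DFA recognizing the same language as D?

7

Every state is reachable, so we keep all 9.
Initial partition by acceptance: {s4} | {s0,s1,s2,s3,s5,s6,s7,s8}.
Split {s0,s1,s2,s3,s5,s6,s7,s8} by δ(·,L) → {s0,s1,s2,s3,s6,s7,s8} and {s5}.
Refine {s0,s1,s2,s3,s6,s7,s8} on symbol L: members go to different blocks, giving {s1,s3,s6,s8} and {s0,s2,s7}.
On input L, block {s1,s3,s6,s8} splits into {s3,s6,s8} and {s1}.
Refine {s3,s6,s8} on symbol L: members go to different blocks, giving {s3,s8} and {s6}.
On input R, block {s0,s2,s7} splits into {s0,s7} and {s2}.
No further refinement is possible. Final partition (7 blocks): {s4} | {s3,s8} | {s5} | {s0,s7} | {s1} | {s6} | {s2}.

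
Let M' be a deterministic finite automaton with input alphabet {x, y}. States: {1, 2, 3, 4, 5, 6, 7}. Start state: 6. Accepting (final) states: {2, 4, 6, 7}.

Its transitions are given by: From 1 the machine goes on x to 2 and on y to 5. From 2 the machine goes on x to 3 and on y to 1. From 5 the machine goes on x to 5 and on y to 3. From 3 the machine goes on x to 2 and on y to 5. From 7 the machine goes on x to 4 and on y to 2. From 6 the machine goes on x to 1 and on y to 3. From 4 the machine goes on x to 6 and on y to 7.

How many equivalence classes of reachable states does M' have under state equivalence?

3

Reachable states from the start: {1,2,3,5,6}. Unreachable: {4,7} — drop them.
P0 = {2,6} | {1,3,5}.
Split {1,3,5} by δ(·,x) → {1,3} and {5}.
Stable partition: {2,6} | {1,3} | {5} — 3 equivalence classes.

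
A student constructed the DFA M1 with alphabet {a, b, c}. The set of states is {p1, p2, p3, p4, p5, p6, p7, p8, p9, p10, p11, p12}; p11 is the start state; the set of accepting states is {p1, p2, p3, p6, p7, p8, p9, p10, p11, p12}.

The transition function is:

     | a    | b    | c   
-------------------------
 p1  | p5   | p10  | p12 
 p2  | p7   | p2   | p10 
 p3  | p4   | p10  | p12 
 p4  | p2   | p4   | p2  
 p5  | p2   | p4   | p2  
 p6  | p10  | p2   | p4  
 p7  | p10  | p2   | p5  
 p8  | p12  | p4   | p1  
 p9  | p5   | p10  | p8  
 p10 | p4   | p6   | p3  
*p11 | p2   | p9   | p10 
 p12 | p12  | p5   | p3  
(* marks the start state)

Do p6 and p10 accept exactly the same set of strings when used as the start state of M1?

Every state is reachable, so we keep all 12.
Start with accepting vs non-accepting: {p1,p2,p3,p6,p7,p8,p9,p10,p11,p12} | {p4,p5}.
Split {p1,p2,p3,p6,p7,p8,p9,p10,p11,p12} by δ(·,a) → {p2,p6,p7,p8,p11,p12} and {p1,p3,p9,p10}.
Refine {p2,p6,p7,p8,p11,p12} on symbol a: members go to different blocks, giving {p2,p8,p11,p12} and {p6,p7}.
Refine {p2,p8,p11,p12} on symbol a: members go to different blocks, giving {p8,p11,p12} and {p2}.
Refine {p8,p11,p12} on symbol a: members go to different blocks, giving {p8,p12} and {p11}.
On input b, block {p1,p3,p9,p10} splits into {p1,p3,p9} and {p10}.
Stable partition: {p8,p12} | {p4,p5} | {p1,p3,p9} | {p6,p7} | {p2} | {p11} | {p10} — 7 equivalence classes.
p6 and p10 end up in different blocks, so they are distinguishable. For instance, the string 'a' is accepted from only p6.

No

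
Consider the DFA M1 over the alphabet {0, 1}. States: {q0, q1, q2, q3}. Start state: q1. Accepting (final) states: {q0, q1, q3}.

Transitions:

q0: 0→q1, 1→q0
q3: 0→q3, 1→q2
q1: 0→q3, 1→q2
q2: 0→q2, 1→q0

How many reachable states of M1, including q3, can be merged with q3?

Initial partition by acceptance: {q0,q1,q3} | {q2}.
On input 1, block {q0,q1,q3} splits into {q1,q3} and {q0}.
No further refinement is possible. Final partition (3 blocks): {q1,q3} | {q2} | {q0}.
State q3 belongs to the block {q1,q3}, which has 2 states.

2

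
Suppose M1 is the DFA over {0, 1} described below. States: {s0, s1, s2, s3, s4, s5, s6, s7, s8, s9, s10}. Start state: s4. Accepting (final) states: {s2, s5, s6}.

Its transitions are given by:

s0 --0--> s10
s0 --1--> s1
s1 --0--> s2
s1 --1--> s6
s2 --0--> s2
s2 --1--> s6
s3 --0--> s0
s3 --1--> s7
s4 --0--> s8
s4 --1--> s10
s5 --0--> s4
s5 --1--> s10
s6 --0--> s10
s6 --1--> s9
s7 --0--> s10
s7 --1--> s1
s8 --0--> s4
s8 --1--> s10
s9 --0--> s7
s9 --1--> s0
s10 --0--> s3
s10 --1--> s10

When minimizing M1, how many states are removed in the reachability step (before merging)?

No path from s4 leads to s5; the other 10 states are all reachable.

1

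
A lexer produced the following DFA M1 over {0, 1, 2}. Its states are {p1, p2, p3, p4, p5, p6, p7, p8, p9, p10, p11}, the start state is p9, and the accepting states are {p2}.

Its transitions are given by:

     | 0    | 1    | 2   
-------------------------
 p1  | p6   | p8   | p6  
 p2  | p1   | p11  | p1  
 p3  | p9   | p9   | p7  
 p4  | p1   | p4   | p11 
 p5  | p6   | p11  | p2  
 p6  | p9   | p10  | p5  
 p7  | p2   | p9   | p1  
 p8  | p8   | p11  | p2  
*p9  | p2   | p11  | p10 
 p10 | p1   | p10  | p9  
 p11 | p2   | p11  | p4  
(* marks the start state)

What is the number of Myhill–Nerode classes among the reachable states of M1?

7

Reachable states from the start: {p1,p2,p4,p5,p6,p8,p9,p10,p11}. Unreachable: {p3,p7} — drop them.
P0 = {p2} | {p1,p4,p5,p6,p8,p9,p10,p11}.
On input 0, block {p1,p4,p5,p6,p8,p9,p10,p11} splits into {p1,p4,p5,p6,p8,p10} and {p9,p11}.
On input 0, block {p1,p4,p5,p6,p8,p10} splits into {p1,p4,p5,p8,p10} and {p6}.
Split {p1,p4,p5,p8,p10} by δ(·,0) → {p4,p8,p10} and {p1,p5}.
Split {p4,p8,p10} by δ(·,0) → {p4,p10} and {p8}.
Split {p1,p5} by δ(·,1) → {p1} and {p5}.
Stable partition: {p2} | {p4,p10} | {p9,p11} | {p6} | {p1} | {p8} | {p5} — 7 equivalence classes.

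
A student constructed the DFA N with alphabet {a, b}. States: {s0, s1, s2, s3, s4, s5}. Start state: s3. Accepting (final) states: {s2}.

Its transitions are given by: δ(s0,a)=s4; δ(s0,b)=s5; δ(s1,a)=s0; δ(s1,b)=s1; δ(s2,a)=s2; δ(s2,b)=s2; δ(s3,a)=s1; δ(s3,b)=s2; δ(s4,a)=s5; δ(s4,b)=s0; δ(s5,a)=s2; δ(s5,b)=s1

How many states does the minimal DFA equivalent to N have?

6

All states are reachable from the start state.
Start with accepting vs non-accepting: {s2} | {s0,s1,s3,s4,s5}.
On input a, block {s0,s1,s3,s4,s5} splits into {s0,s1,s3,s4} and {s5}.
On input a, block {s0,s1,s3,s4} splits into {s0,s1,s3} and {s4}.
On input a, block {s0,s1,s3} splits into {s1,s3} and {s0}.
On input a, block {s1,s3} splits into {s1} and {s3}.
Stable partition: {s2} | {s1} | {s5} | {s4} | {s0} | {s3} — 6 equivalence classes.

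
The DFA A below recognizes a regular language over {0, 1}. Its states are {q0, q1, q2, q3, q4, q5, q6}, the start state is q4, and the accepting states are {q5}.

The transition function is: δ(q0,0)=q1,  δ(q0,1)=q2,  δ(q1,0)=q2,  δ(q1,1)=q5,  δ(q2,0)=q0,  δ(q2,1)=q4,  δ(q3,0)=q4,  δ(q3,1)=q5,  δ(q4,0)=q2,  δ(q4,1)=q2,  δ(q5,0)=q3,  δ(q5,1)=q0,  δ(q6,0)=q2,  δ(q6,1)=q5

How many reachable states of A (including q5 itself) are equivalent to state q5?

1

First remove the unreachable states {q6}; 6 states remain.
Start with accepting vs non-accepting: {q5} | {q0,q1,q2,q3,q4}.
On input 1, block {q0,q1,q2,q3,q4} splits into {q0,q2,q4} and {q1,q3}.
Split {q0,q2,q4} by δ(·,0) → {q2,q4} and {q0}.
On input 0, block {q2,q4} splits into {q2} and {q4}.
Split {q1,q3} by δ(·,0) → {q1} and {q3}.
The partition is now stable with 6 blocks: {q5} | {q2} | {q1} | {q0} | {q4} | {q3}.
State q5 belongs to the block {q5}, which has 1 states.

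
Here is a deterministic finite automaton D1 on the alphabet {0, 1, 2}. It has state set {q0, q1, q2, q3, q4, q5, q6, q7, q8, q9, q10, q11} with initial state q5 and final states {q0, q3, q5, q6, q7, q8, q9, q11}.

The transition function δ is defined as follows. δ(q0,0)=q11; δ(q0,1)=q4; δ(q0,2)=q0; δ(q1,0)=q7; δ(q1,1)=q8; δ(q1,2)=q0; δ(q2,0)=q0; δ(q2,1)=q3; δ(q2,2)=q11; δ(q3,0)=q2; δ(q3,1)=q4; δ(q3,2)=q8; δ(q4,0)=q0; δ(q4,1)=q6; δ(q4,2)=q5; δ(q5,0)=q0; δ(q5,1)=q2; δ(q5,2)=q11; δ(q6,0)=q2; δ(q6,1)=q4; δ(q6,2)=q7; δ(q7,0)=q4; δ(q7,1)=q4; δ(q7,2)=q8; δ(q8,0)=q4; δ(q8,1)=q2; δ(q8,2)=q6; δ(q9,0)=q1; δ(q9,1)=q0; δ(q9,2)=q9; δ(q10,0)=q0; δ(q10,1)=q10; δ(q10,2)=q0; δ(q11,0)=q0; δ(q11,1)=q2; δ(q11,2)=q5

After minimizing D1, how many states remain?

Reachable states from the start: {q0,q2,q3,q4,q5,q6,q7,q8,q11}. Unreachable: {q1,q9,q10} — drop them.
Start with accepting vs non-accepting: {q0,q3,q5,q6,q7,q8,q11} | {q2,q4}.
On input 0, block {q0,q3,q5,q6,q7,q8,q11} splits into {q3,q6,q7,q8} and {q0,q5,q11}.
The partition is now stable with 3 blocks: {q3,q6,q7,q8} | {q2,q4} | {q0,q5,q11}.

3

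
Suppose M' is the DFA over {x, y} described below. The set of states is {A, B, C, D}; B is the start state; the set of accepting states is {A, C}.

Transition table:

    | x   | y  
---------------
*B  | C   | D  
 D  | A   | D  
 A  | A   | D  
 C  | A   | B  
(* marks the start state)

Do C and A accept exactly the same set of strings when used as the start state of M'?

All states are reachable from the start state.
P0 = {A,C} | {B,D}.
The partition is now stable with 2 blocks: {A,C} | {B,D}.
C and A lie in the same block of the stable partition, so they are equivalent — no string distinguishes them.

Yes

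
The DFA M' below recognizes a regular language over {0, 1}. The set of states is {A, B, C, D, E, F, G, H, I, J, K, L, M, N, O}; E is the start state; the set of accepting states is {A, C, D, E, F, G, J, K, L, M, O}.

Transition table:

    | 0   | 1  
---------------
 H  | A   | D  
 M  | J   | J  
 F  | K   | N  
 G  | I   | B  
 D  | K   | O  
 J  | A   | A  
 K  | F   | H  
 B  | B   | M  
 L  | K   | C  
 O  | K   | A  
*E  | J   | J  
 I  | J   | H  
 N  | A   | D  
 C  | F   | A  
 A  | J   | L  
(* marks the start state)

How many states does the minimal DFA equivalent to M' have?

7

First remove the unreachable states {B,G,I,M}; 11 states remain.
P0 = {A,C,D,E,F,J,K,L,O} | {H,N}.
On input 1, block {A,C,D,E,F,J,K,L,O} splits into {A,C,D,E,J,L,O} and {F,K}.
Split {A,C,D,E,J,L,O} by δ(·,0) → {C,D,L,O} and {A,E,J}.
Refine {C,D,L,O} on symbol 1: members go to different blocks, giving {C,O} and {D,L}.
Refine {A,E,J} on symbol 1: members go to different blocks, giving {E,J} and {A}.
Split {E,J} by δ(·,0) → {E} and {J}.
No further refinement is possible. Final partition (7 blocks): {C,O} | {H,N} | {F,K} | {E} | {D,L} | {A} | {J}.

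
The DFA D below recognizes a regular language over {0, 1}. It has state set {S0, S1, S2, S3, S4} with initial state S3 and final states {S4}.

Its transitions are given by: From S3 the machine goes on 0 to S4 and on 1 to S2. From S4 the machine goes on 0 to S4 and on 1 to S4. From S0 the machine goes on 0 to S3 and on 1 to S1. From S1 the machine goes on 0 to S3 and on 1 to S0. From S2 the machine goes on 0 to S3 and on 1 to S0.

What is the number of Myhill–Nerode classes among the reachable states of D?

Start with accepting vs non-accepting: {S4} | {S0,S1,S2,S3}.
On input 0, block {S0,S1,S2,S3} splits into {S0,S1,S2} and {S3}.
No further refinement is possible. Final partition (3 blocks): {S4} | {S0,S1,S2} | {S3}.

3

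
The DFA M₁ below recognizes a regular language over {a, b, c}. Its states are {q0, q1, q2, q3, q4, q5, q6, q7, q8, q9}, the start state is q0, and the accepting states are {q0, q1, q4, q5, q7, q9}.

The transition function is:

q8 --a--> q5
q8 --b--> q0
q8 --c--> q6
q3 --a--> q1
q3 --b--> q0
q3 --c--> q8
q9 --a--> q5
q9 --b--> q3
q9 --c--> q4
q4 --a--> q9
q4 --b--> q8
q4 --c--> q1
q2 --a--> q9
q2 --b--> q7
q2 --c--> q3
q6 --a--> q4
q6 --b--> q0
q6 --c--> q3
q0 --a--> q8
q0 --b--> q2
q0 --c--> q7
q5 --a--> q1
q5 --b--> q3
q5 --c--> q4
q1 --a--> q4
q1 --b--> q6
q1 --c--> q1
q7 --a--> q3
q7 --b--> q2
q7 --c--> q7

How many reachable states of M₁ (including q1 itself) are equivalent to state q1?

All states are reachable from the start state.
P0 = {q0,q1,q4,q5,q7,q9} | {q2,q3,q6,q8}.
On input a, block {q0,q1,q4,q5,q7,q9} splits into {q1,q4,q5,q9} and {q0,q7}.
No further refinement is possible. Final partition (3 blocks): {q1,q4,q5,q9} | {q2,q3,q6,q8} | {q0,q7}.
State q1 belongs to the block {q1,q4,q5,q9}, which has 4 states.

4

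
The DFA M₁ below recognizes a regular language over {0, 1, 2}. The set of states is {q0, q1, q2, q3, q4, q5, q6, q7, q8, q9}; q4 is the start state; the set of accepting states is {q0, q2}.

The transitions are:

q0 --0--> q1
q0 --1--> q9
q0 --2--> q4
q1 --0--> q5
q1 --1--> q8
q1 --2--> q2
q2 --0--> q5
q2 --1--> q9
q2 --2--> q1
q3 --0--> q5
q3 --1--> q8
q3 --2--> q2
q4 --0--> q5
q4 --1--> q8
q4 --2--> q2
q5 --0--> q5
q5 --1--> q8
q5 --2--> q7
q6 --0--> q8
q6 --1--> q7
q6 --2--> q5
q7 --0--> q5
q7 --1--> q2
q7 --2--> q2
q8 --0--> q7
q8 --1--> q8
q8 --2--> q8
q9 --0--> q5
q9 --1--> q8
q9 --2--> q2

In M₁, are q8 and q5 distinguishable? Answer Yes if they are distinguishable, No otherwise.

States {q0,q3,q6} cannot be reached from the start state, so discard them.
P0 = {q2} | {q1,q4,q5,q7,q8,q9}.
On input 1, block {q1,q4,q5,q7,q8,q9} splits into {q1,q4,q5,q8,q9} and {q7}.
Refine {q1,q4,q5,q8,q9} on symbol 0: members go to different blocks, giving {q1,q4,q5,q9} and {q8}.
Refine {q1,q4,q5,q9} on symbol 2: members go to different blocks, giving {q1,q4,q9} and {q5}.
Stable partition: {q2} | {q1,q4,q9} | {q7} | {q8} | {q5} — 5 equivalence classes.
q8 and q5 end up in different blocks, so they are distinguishable. For instance, the string '01' is accepted from only q8.

Yes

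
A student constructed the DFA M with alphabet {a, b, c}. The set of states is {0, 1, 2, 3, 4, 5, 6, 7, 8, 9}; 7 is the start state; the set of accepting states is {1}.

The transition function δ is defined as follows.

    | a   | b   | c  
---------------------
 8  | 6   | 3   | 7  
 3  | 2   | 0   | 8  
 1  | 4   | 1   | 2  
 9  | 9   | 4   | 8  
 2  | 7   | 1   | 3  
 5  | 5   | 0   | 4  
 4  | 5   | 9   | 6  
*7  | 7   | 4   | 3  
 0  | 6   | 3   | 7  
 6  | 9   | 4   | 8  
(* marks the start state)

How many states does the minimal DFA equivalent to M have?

8

All states are reachable from the start state.
P0 = {1} | {0,2,3,4,5,6,7,8,9}.
Refine {0,2,3,4,5,6,7,8,9} on symbol b: members go to different blocks, giving {0,3,4,5,6,7,8,9} and {2}.
Split {0,3,4,5,6,7,8,9} by δ(·,a) → {0,4,5,6,7,8,9} and {3}.
Refine {0,4,5,6,7,8,9} on symbol b: members go to different blocks, giving {4,5,6,7,9} and {0,8}.
Split {4,5,6,7,9} by δ(·,b) → {4,6,7,9} and {5}.
On input a, block {4,6,7,9} splits into {6,7,9} and {4}.
Refine {6,7,9} on symbol c: members go to different blocks, giving {6,9} and {7}.
Stable partition: {1} | {6,9} | {2} | {3} | {0,8} | {5} | {4} | {7} — 8 equivalence classes.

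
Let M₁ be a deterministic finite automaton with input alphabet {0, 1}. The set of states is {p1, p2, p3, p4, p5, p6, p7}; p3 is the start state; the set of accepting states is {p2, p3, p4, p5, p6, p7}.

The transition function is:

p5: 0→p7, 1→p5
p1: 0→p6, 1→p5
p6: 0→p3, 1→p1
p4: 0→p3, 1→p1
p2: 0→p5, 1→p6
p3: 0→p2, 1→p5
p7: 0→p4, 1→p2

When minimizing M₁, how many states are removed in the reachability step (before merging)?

Exploring from p3, all states are eventually visited, so none are unreachable.

0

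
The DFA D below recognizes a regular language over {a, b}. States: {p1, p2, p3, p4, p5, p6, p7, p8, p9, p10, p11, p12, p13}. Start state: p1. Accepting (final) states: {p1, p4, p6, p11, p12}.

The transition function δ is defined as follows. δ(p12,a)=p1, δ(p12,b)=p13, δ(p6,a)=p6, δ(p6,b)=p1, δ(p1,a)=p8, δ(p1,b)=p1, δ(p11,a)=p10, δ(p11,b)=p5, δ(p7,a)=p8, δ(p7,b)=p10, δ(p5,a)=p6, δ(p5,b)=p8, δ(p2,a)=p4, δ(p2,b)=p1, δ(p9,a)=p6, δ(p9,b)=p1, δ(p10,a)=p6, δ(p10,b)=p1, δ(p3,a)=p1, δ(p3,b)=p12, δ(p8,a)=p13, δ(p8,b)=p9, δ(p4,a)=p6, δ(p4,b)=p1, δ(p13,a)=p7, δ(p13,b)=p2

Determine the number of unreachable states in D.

Starting at p1 and following transitions, the reachable set is {p1, p2, p4, p6, p7, p8, p9, p10, p13}. That leaves p3, p5, p11, p12 unreachable — 4 in total.

4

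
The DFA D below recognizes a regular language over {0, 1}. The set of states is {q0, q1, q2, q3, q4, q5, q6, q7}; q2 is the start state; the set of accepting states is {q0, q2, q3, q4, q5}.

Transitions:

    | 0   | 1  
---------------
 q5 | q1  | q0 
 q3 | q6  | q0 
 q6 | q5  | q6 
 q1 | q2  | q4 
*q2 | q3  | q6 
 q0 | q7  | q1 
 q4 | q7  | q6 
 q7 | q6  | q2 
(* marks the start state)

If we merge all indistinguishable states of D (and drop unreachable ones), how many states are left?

Every state is reachable, so we keep all 8.
Initial partition by acceptance: {q0,q2,q3,q4,q5} | {q1,q6,q7}.
Split {q0,q2,q3,q4,q5} by δ(·,0) → {q0,q3,q4,q5} and {q2}.
Refine {q0,q3,q4,q5} on symbol 1: members go to different blocks, giving {q0,q4} and {q3,q5}.
Refine {q1,q6,q7} on symbol 0: members go to different blocks, giving {q1} and {q6} and {q7}.
On input 1, block {q0,q4} splits into {q0} and {q4}.
Refine {q3,q5} on symbol 0: members go to different blocks, giving {q3} and {q5}.
The partition is now stable with 8 blocks: {q0} | {q1} | {q2} | {q3} | {q6} | {q7} | {q4} | {q5}.

8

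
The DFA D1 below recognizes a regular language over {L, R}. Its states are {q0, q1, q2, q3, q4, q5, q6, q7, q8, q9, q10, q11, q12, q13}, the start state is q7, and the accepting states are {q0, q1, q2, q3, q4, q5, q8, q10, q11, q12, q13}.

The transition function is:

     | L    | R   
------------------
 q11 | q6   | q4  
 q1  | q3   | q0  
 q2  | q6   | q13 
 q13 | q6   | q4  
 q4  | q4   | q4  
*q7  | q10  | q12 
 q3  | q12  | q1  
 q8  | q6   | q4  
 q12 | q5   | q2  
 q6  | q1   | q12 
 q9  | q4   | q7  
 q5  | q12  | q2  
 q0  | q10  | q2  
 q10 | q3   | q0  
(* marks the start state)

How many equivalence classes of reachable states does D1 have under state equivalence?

First remove the unreachable states {q8,q9,q11}; 11 states remain.
P0 = {q0,q1,q2,q3,q4,q5,q10,q12,q13} | {q6,q7}.
Split {q0,q1,q2,q3,q4,q5,q10,q12,q13} by δ(·,L) → {q0,q1,q3,q4,q5,q10,q12} and {q2,q13}.
On input R, block {q0,q1,q3,q4,q5,q10,q12} splits into {q1,q3,q4,q10} and {q0,q5,q12}.
Split {q1,q3,q4,q10} by δ(·,L) → {q1,q4,q10} and {q3}.
Split {q1,q4,q10} by δ(·,L) → {q1,q10} and {q4}.
Split {q2,q13} by δ(·,R) → {q2} and {q13}.
On input L, block {q0,q5,q12} splits into {q5,q12} and {q0}.
No further refinement is possible. Final partition (8 blocks): {q1,q10} | {q6,q7} | {q2} | {q5,q12} | {q3} | {q4} | {q13} | {q0}.

8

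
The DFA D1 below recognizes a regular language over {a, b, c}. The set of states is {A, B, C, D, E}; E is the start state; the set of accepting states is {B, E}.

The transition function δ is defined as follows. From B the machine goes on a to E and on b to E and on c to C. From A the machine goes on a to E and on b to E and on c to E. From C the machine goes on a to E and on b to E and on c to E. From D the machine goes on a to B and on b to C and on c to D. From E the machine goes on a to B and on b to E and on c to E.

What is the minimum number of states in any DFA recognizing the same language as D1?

States {A,D} cannot be reached from the start state, so discard them.
Start with accepting vs non-accepting: {B,E} | {C}.
Split {B,E} by δ(·,c) → {B} and {E}.
No further refinement is possible. Final partition (3 blocks): {B} | {C} | {E}.

3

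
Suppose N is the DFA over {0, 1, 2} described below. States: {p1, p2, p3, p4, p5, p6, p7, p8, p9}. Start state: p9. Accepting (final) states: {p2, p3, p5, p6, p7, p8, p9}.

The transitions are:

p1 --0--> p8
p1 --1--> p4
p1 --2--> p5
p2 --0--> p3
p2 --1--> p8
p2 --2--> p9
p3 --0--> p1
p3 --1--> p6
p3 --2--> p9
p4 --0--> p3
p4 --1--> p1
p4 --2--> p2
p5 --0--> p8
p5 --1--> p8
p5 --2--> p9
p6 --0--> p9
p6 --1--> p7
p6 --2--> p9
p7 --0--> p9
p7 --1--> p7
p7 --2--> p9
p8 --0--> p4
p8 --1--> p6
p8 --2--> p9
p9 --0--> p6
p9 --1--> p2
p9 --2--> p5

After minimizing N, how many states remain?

Start with accepting vs non-accepting: {p2,p3,p5,p6,p7,p8,p9} | {p1,p4}.
On input 0, block {p2,p3,p5,p6,p7,p8,p9} splits into {p2,p5,p6,p7,p9} and {p3,p8}.
Refine {p2,p5,p6,p7,p9} on symbol 0: members go to different blocks, giving {p6,p7,p9} and {p2,p5}.
On input 1, block {p6,p7,p9} splits into {p6,p7} and {p9}.
No further refinement is possible. Final partition (5 blocks): {p6,p7} | {p1,p4} | {p3,p8} | {p2,p5} | {p9}.

5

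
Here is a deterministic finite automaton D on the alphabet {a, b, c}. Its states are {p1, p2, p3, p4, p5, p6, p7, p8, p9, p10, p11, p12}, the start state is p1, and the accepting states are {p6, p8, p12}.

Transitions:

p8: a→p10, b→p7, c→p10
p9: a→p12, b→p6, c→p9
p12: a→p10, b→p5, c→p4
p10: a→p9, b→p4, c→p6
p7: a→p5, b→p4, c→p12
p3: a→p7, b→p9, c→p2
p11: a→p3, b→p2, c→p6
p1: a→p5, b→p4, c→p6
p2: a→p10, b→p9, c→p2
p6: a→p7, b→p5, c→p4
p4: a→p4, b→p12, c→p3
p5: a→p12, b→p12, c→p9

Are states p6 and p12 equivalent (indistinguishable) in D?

Reachable states from the start: {p1,p2,p3,p4,p5,p6,p7,p9,p10,p12}. Unreachable: {p8,p11} — drop them.
P0 = {p6,p12} | {p1,p2,p3,p4,p5,p7,p9,p10}.
Refine {p1,p2,p3,p4,p5,p7,p9,p10} on symbol a: members go to different blocks, giving {p1,p2,p3,p4,p7,p10} and {p5,p9}.
Split {p1,p2,p3,p4,p7,p10} by δ(·,a) → {p1,p7,p10} and {p2,p3,p4}.
Split {p2,p3,p4} by δ(·,a) → {p2,p3} and {p4}.
The partition is now stable with 5 blocks: {p6,p12} | {p1,p7,p10} | {p5,p9} | {p2,p3} | {p4}.
p6 and p12 lie in the same block of the stable partition, so they are equivalent — no string distinguishes them.

Yes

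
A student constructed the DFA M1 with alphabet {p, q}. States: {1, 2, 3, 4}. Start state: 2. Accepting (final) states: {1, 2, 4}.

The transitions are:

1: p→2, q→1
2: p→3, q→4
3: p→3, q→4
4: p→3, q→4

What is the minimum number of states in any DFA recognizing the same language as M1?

2

States {1} cannot be reached from the start state, so discard them.
Initial partition by acceptance: {2,4} | {3}.
Stable partition: {2,4} | {3} — 2 equivalence classes.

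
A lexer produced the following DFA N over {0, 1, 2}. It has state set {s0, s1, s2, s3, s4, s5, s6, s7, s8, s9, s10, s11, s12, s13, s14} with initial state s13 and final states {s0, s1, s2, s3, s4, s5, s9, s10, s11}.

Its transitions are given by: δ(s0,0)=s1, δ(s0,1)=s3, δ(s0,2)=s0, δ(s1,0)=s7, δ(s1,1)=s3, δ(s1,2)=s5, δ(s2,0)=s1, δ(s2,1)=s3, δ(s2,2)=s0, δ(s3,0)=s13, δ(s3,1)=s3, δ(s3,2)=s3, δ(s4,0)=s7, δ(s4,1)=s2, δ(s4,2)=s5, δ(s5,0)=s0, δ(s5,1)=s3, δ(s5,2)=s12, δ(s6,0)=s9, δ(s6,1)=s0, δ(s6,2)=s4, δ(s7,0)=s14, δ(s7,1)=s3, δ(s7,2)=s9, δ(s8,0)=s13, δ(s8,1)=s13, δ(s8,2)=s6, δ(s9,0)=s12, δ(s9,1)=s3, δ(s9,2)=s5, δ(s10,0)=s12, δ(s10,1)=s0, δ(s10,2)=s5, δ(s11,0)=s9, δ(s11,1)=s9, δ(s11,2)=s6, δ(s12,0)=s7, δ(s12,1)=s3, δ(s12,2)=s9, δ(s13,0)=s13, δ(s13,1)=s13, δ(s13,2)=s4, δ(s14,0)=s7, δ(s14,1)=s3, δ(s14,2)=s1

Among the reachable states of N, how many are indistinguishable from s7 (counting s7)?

3

States {s6,s8,s10,s11} cannot be reached from the start state, so discard them.
Initial partition by acceptance: {s0,s1,s2,s3,s4,s5,s9} | {s7,s12,s13,s14}.
Split {s0,s1,s2,s3,s4,s5,s9} by δ(·,0) → {s1,s3,s4,s9} and {s0,s2,s5}.
Refine {s1,s3,s4,s9} on symbol 1: members go to different blocks, giving {s1,s3,s9} and {s4}.
Refine {s1,s3,s9} on symbol 2: members go to different blocks, giving {s1,s9} and {s3}.
On input 1, block {s7,s12,s13,s14} splits into {s7,s12,s14} and {s13}.
Refine {s0,s2,s5} on symbol 0: members go to different blocks, giving {s0,s2} and {s5}.
Stable partition: {s1,s9} | {s7,s12,s14} | {s0,s2} | {s4} | {s3} | {s13} | {s5} — 7 equivalence classes.
State s7 belongs to the block {s7,s12,s14}, which has 3 states.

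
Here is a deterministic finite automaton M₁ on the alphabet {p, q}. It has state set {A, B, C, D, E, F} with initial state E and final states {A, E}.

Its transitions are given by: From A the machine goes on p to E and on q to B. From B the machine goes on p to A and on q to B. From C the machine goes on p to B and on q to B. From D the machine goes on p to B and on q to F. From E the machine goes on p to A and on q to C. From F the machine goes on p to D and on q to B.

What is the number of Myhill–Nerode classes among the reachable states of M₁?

States {D,F} cannot be reached from the start state, so discard them.
P0 = {A,E} | {B,C}.
Split {B,C} by δ(·,p) → {B} and {C}.
On input q, block {A,E} splits into {A} and {E}.
Stable partition: {A} | {B} | {C} | {E} — 4 equivalence classes.

4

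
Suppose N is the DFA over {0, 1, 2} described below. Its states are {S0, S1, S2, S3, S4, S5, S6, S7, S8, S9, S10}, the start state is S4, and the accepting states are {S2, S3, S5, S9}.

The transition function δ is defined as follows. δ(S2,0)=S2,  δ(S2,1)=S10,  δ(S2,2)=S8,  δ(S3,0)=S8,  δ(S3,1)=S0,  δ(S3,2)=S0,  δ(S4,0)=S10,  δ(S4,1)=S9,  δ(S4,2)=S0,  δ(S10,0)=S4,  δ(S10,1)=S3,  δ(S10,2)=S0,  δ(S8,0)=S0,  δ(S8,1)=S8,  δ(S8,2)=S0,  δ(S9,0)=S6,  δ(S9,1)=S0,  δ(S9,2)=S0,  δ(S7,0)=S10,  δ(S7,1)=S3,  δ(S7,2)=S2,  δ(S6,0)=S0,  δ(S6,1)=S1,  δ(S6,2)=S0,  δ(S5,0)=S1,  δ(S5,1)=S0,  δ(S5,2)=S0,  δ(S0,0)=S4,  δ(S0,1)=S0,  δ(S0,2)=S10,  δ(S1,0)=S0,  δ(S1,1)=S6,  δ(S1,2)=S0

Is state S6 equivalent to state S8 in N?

Yes

States {S2,S5,S7} cannot be reached from the start state, so discard them.
P0 = {S3,S9} | {S0,S1,S4,S6,S8,S10}.
On input 1, block {S0,S1,S4,S6,S8,S10} splits into {S0,S1,S6,S8} and {S4,S10}.
Split {S0,S1,S6,S8} by δ(·,0) → {S1,S6,S8} and {S0}.
The partition is now stable with 4 blocks: {S3,S9} | {S1,S6,S8} | {S4,S10} | {S0}.
S6 and S8 lie in the same block of the stable partition, so they are equivalent — no string distinguishes them.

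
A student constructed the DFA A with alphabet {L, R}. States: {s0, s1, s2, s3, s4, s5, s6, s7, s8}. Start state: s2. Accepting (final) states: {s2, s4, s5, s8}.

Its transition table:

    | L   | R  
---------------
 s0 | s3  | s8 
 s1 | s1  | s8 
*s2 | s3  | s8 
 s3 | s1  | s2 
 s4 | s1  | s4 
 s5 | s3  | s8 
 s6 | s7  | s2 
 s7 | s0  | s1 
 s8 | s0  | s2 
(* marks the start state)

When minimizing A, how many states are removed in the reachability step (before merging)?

Starting at s2 and following transitions, the reachable set is {s0, s1, s2, s3, s8}. That leaves s4, s5, s6, s7 unreachable — 4 in total.

4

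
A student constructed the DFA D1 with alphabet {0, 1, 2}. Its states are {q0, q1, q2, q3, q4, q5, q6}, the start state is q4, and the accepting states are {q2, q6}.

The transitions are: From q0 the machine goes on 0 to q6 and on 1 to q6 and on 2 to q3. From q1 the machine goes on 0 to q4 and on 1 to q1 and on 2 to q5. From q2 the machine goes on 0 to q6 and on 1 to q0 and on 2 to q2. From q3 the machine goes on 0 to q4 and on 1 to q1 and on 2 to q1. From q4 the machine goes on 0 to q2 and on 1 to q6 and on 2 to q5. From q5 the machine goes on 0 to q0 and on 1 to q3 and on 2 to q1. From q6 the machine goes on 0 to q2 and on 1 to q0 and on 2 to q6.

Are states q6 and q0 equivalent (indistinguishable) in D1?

No

Every state is reachable, so we keep all 7.
P0 = {q2,q6} | {q0,q1,q3,q4,q5}.
Split {q0,q1,q3,q4,q5} by δ(·,0) → {q1,q3,q5} and {q0,q4}.
The partition is now stable with 3 blocks: {q2,q6} | {q1,q3,q5} | {q0,q4}.
q6 and q0 end up in different blocks, so they are distinguishable. For instance, the string 'ε' is accepted from only q6.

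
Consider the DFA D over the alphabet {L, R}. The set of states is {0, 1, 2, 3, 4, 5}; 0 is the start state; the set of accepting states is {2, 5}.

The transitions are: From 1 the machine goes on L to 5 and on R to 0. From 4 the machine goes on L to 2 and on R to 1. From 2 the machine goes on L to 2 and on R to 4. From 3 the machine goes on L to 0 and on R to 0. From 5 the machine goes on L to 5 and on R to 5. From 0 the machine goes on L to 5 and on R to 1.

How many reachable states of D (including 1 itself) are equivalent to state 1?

2

First remove the unreachable states {2,3,4}; 3 states remain.
Initial partition by acceptance: {5} | {0,1}.
Stable partition: {5} | {0,1} — 2 equivalence classes.
The equivalence class containing 1 is {0,1}, of size 2.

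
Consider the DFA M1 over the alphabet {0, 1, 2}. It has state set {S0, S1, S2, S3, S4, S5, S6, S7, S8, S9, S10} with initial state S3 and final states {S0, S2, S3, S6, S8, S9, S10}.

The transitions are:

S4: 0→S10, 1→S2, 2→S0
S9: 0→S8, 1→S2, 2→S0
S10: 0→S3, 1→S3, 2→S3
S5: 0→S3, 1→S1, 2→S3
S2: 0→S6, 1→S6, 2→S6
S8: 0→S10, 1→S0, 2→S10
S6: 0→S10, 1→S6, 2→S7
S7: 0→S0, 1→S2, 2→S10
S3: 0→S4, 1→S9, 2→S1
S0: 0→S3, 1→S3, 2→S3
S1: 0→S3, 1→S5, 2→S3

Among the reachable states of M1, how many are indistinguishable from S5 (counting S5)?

P0 = {S0,S2,S3,S6,S8,S9,S10} | {S1,S4,S5,S7}.
Refine {S0,S2,S3,S6,S8,S9,S10} on symbol 0: members go to different blocks, giving {S0,S2,S6,S8,S9,S10} and {S3}.
On input 0, block {S0,S2,S6,S8,S9,S10} splits into {S2,S6,S8,S9} and {S0,S10}.
Split {S2,S6,S8,S9} by δ(·,0) → {S2,S9} and {S6,S8}.
Refine {S2,S9} on symbol 1: members go to different blocks, giving {S2} and {S9}.
Refine {S1,S4,S5,S7} on symbol 0: members go to different blocks, giving {S1,S5} and {S4,S7}.
Split {S6,S8} by δ(·,1) → {S6} and {S8}.
No further refinement is possible. Final partition (8 blocks): {S2} | {S1,S5} | {S3} | {S0,S10} | {S6} | {S9} | {S4,S7} | {S8}.
State S5 belongs to the block {S1,S5}, which has 2 states.

2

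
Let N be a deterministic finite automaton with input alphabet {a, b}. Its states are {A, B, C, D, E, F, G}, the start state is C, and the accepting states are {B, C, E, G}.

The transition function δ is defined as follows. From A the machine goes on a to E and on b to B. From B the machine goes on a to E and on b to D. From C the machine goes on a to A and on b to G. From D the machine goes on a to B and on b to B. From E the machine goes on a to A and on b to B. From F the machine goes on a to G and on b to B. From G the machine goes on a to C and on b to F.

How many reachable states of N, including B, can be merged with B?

2

All states are reachable from the start state.
P0 = {B,C,E,G} | {A,D,F}.
On input a, block {B,C,E,G} splits into {B,G} and {C,E}.
Refine {A,D,F} on symbol a: members go to different blocks, giving {D,F} and {A}.
No further refinement is possible. Final partition (4 blocks): {B,G} | {D,F} | {C,E} | {A}.
The equivalence class containing B is {B,G}, of size 2.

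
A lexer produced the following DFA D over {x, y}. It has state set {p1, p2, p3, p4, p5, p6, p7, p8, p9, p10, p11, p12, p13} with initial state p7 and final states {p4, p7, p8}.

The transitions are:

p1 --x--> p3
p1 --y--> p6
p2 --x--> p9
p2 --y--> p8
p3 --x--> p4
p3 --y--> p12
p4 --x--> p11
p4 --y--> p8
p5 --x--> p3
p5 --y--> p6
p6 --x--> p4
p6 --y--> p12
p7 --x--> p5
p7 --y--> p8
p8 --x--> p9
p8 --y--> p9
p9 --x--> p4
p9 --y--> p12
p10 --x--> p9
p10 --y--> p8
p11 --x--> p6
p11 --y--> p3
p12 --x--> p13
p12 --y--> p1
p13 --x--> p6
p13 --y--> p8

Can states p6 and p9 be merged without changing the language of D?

Reachable states from the start: {p1,p3,p4,p5,p6,p7,p8,p9,p11,p12,p13}. Unreachable: {p2,p10} — drop them.
P0 = {p4,p7,p8} | {p1,p3,p5,p6,p9,p11,p12,p13}.
Refine {p4,p7,p8} on symbol y: members go to different blocks, giving {p4,p7} and {p8}.
Split {p1,p3,p5,p6,p9,p11,p12,p13} by δ(·,x) → {p1,p5,p11,p12,p13} and {p3,p6,p9}.
On input x, block {p1,p5,p11,p12,p13} splits into {p1,p5,p11,p13} and {p12}.
Refine {p1,p5,p11,p13} on symbol y: members go to different blocks, giving {p1,p5,p11} and {p13}.
No further refinement is possible. Final partition (6 blocks): {p4,p7} | {p1,p5,p11} | {p8} | {p3,p6,p9} | {p12} | {p13}.
p6 and p9 lie in the same block of the stable partition, so they are equivalent — no string distinguishes them.

Yes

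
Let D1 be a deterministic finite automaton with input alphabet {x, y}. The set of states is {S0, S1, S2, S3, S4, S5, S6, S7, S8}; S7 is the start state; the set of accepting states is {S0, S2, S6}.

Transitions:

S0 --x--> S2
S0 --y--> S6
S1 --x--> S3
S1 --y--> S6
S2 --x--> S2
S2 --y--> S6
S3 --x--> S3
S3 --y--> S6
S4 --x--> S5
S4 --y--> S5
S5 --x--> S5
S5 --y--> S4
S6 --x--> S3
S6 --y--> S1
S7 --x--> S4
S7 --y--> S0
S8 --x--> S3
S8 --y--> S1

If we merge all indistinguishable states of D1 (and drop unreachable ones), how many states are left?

States {S8} cannot be reached from the start state, so discard them.
Start with accepting vs non-accepting: {S0,S2,S6} | {S1,S3,S4,S5,S7}.
Split {S0,S2,S6} by δ(·,x) → {S0,S2} and {S6}.
Refine {S1,S3,S4,S5,S7} on symbol y: members go to different blocks, giving {S1,S3} and {S4,S5} and {S7}.
The partition is now stable with 5 blocks: {S0,S2} | {S1,S3} | {S6} | {S4,S5} | {S7}.

5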